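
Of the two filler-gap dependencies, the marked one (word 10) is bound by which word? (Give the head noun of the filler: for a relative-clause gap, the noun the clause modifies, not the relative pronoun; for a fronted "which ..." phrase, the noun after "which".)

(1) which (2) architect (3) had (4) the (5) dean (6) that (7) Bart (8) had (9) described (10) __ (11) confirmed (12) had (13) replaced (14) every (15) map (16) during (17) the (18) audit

The marked gap is inside the relative clause, the direct object of "described".
Its filler is the head noun "dean" (via "that"), at word 5.
(The other dependency links word 2 to a gap after word 11.)

5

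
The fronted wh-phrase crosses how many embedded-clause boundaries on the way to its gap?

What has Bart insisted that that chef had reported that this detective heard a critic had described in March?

3

"what" is extracted from the object of "described".
Boundaries crossed, outermost first: [that], [that], [Ø] — 3 in total.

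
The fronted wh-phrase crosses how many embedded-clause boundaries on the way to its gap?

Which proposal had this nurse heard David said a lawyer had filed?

"which proposal" is extracted from the object of "filed".
Boundaries crossed, outermost first: [Ø], [Ø] — 2 in total.

2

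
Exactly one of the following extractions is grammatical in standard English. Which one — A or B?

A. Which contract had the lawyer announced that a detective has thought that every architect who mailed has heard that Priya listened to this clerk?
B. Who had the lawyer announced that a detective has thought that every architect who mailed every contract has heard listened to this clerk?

B

In A, the wh-phrase is extracted from inside a complex-NP island (relative clause) (introduced by "who"), which blocks movement.
In B, the extraction path crosses only that-complement boundaries, which are transparent.
So B is grammatical.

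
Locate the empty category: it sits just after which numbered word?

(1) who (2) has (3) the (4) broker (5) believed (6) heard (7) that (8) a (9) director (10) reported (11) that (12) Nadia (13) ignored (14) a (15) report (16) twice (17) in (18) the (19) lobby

The displaced element is "who" (word 1).
It is linked across 1 clause boundary (Ø).
It functions as the subject of "heard", so the gap sits immediately after word 5 ("believed").
Base order: The broker has believed that who heard that a director reported that Nadia ignored a report twice in the lobby.

5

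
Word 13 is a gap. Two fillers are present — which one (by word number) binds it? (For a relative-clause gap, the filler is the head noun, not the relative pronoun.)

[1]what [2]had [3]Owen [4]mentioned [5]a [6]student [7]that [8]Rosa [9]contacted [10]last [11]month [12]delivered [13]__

1

The marked gap is the direct object of "delivered".
Its filler is the fronted wh-phrase "what", at word 1.
(The other dependency links word 6 to a gap after word 9.)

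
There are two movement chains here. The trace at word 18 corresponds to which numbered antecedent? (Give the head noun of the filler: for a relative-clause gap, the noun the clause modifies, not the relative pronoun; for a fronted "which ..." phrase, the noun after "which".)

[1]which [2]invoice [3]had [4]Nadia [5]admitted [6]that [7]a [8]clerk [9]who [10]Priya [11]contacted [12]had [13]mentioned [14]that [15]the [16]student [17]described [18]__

2

The marked gap is the direct object of "described".
Its filler is the fronted wh-phrase "which invoice", at word 2.
(The other dependency links word 8 to a gap after word 11.)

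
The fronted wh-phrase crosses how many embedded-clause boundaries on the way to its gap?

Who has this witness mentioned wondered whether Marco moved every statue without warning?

"who" is extracted from the subject of "wondered".
Boundaries crossed, outermost first: [Ø] — 1 in total.

1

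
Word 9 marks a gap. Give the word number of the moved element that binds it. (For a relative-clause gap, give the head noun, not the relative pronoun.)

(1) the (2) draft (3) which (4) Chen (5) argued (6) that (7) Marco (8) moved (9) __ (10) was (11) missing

2

The gap at 9 is the object of "moved", inside a relative clause.
The relative pronoun is "which" (word 3); it is bound by the head noun immediately before it.
Its filler is the head noun "draft", at word 2.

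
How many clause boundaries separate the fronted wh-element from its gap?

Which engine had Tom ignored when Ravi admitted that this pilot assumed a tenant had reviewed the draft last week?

"which engine" originates inside the matrix clause — no clause boundary is crossed.

0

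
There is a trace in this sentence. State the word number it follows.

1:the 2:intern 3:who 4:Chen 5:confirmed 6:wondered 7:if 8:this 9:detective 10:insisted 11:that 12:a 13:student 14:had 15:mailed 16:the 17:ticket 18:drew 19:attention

5

The displaced element is "the intern" (word 2).
It is linked across 1 clause boundary (Ø).
It functions as the subject of "wondered", so the gap sits immediately after word 5 ("confirmed").
Base order: Chen confirmed the intern wondered if this detective insisted that a student had mailed the ticket.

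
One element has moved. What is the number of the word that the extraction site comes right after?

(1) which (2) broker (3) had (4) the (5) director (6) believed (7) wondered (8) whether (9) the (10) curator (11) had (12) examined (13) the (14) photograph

The displaced element is "which broker" (word 2).
It is linked across 1 clause boundary (Ø).
It functions as the subject of "wondered", so the gap sits immediately after word 6 ("believed").
Base order: The director had believed that which broker wondered whether the curator had examined the photograph.

6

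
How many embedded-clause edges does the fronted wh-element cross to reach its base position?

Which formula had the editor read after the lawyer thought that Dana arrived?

0

"which formula" originates inside the matrix clause — no clause boundary is crossed.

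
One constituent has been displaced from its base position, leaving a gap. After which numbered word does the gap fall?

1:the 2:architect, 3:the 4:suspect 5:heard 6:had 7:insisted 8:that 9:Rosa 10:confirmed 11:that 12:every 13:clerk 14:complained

The displaced element is "the architect" (word 2).
It is linked across 1 clause boundary (Ø).
It functions as the subject of "insisted", so the gap sits immediately after word 5 ("heard").
Base order: The suspect heard that the architect had insisted that Rosa confirmed that every clerk complained.

5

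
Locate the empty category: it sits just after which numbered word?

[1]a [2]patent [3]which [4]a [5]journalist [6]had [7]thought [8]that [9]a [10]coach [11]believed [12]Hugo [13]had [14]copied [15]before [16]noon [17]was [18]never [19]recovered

14

The displaced element is "a patent" (word 2).
It is linked across 2 clause boundaries (that → Ø).
It functions as the direct object of "copied", so the gap sits immediately after word 14 ("copied").
Base order: A journalist had thought that a coach believed Hugo had copied a patent before noon.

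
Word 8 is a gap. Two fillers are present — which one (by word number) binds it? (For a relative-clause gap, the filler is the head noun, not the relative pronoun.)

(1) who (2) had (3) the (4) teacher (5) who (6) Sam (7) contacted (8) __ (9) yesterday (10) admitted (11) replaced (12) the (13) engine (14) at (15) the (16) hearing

4

The marked gap is inside the relative clause, the direct object of "contacted".
Its filler is the head noun "teacher" (via "who"), at word 4.
(The other dependency links word 1 to a gap after word 10.)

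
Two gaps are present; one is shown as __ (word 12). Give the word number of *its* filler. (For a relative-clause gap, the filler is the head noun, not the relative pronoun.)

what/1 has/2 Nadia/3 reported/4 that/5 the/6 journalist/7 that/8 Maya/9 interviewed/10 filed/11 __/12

1

The marked gap is the direct object of "filed".
Its filler is the fronted wh-phrase "what", at word 1.
(The other dependency links word 7 to a gap after word 10.)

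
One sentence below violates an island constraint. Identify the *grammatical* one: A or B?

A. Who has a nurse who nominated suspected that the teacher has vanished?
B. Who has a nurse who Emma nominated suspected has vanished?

In A, the wh-phrase is extracted from inside a complex-NP island (relative clause) (introduced by "who"), which blocks movement.
In B, the extraction path crosses only that-complement boundaries, which are transparent.
So B is grammatical.

B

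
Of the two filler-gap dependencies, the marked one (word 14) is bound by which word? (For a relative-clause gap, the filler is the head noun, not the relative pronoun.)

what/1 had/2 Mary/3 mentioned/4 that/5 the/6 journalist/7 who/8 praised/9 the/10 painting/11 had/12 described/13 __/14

1

The marked gap is the direct object of "described".
Its filler is the fronted wh-phrase "what", at word 1.
(The other dependency links word 7 to a gap after word 8.)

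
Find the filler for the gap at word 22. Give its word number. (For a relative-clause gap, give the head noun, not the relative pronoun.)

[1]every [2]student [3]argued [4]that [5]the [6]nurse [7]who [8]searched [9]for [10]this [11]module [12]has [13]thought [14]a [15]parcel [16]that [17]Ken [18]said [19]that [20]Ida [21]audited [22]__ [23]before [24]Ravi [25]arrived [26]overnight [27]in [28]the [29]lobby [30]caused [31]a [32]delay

15

The gap at 22 is the object of "audited", inside a relative clause.
The relative pronoun is "that" (word 16); it is bound by the head noun immediately before it.
Its filler is the head noun "parcel", at word 15.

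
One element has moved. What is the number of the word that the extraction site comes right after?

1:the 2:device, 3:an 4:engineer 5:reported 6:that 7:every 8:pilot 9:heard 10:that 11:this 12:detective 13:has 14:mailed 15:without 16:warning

14

The displaced element is "the device" (word 2).
It is linked across 2 clause boundaries (that → that).
It functions as the direct object of "mailed", so the gap sits immediately after word 14 ("mailed").
Base order: An engineer reported that every pilot heard that this detective has mailed the device without warning.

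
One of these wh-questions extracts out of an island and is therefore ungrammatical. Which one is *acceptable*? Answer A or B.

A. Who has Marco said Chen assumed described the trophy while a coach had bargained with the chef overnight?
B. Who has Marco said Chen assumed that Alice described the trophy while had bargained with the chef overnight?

In B, the wh-phrase is extracted from inside an adjunct island (introduced by "while"), which blocks movement.
In A, the extraction path crosses only that-complement boundaries, which are transparent.
So A is grammatical.

A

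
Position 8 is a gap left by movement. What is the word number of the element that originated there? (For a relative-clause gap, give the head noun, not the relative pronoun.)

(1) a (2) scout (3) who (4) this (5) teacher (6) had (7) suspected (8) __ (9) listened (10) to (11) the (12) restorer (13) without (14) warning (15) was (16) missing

2

The gap at 8 is the subject of "listened", inside a relative clause.
The relative pronoun is "who" (word 3); it is bound by the head noun immediately before it.
Its filler is the head noun "scout", at word 2.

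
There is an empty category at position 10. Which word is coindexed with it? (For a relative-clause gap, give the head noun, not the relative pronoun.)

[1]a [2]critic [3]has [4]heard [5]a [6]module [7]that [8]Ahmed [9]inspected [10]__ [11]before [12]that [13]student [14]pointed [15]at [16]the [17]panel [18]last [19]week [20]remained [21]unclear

6

The gap at 10 is the object of "inspected", inside a relative clause.
The relative pronoun is "that" (word 7); it is bound by the head noun immediately before it.
Its filler is the head noun "module", at word 6.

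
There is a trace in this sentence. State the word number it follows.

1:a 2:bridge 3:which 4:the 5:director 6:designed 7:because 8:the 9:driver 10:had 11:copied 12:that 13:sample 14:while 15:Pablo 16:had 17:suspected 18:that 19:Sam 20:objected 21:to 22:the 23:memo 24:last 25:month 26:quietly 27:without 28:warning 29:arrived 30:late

The displaced element is "a bridge" (word 2).
It functions as the direct object of "designed", so the gap sits immediately after word 6 ("designed").
Base order: The director designed a bridge because the driver had copied that sample while Pablo had suspected that Sam objected to the memo last month quietly without warning.

6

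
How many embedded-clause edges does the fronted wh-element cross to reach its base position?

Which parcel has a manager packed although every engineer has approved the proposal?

"which parcel" originates inside the matrix clause — no clause boundary is crossed.

0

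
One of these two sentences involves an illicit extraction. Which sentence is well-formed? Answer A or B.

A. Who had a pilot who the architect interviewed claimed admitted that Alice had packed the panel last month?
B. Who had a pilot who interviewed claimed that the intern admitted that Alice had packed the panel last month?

In B, the wh-phrase is extracted from inside a complex-NP island (relative clause) (introduced by "who"), which blocks movement.
In A, the extraction path crosses only that-complement boundaries, which are transparent.
So A is grammatical.

A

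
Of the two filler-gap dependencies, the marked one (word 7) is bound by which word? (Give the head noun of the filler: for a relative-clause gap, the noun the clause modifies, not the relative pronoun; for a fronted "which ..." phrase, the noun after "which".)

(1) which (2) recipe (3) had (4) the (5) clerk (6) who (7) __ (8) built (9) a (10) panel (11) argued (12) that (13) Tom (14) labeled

The marked gap is inside the relative clause, the subject of "built".
Its filler is the head noun "clerk" (via "who"), at word 5.
(The other dependency links word 2 to a gap after word 14.)

5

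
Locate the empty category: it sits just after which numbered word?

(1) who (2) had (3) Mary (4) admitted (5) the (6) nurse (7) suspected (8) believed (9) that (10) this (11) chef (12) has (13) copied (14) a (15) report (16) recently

7

The displaced element is "who" (word 1).
It is linked across 2 clause boundaries (Ø → Ø).
It functions as the subject of "believed", so the gap sits immediately after word 7 ("suspected").
Base order: Mary had admitted the nurse suspected that who believed that this chef has copied a report recently.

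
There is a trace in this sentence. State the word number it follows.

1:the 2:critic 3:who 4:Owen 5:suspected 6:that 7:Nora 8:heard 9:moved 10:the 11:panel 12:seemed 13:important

8

The displaced element is "the critic" (word 2).
It is linked across 2 clause boundaries (that → Ø).
It functions as the subject of "moved", so the gap sits immediately after word 8 ("heard").
Base order: Owen suspected that Nora heard that the critic moved the panel.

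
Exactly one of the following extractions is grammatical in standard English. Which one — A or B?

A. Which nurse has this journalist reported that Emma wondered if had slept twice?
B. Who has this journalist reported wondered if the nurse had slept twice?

In A, the wh-phrase is extracted from inside a wh-island (introduced by "if"), which blocks movement.
In B, the extraction path crosses only that-complement boundaries, which are transparent.
So B is grammatical.

B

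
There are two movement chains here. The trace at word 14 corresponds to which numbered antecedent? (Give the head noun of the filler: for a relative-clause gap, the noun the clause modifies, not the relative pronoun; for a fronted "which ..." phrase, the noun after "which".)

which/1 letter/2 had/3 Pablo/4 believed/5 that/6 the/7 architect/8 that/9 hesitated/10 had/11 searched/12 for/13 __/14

The marked gap is the object of the preposition "for" of "searched".
Its filler is the fronted wh-phrase "which letter", at word 2.
(The other dependency links word 8 to a gap after word 9.)

2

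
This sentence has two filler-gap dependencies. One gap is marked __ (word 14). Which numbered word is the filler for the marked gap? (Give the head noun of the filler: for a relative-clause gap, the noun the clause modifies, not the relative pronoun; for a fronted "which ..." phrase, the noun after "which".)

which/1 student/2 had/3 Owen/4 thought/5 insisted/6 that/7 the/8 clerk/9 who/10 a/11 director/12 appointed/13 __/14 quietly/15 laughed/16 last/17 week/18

The marked gap is inside the relative clause, the direct object of "appointed".
Its filler is the head noun "clerk" (via "who"), at word 9.
(The other dependency links word 2 to a gap after word 5.)

9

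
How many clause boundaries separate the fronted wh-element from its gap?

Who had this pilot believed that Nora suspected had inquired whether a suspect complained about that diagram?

2

"who" is extracted from the subject of "inquired".
Boundaries crossed, outermost first: [that], [Ø] — 2 in total.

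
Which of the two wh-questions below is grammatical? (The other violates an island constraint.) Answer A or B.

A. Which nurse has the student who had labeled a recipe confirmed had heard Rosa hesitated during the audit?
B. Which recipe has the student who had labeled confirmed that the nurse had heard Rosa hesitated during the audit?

A

In B, the wh-phrase is extracted from inside a complex-NP island (relative clause) (introduced by "who"), which blocks movement.
In A, the extraction path crosses only that-complement boundaries, which are transparent.
So A is grammatical.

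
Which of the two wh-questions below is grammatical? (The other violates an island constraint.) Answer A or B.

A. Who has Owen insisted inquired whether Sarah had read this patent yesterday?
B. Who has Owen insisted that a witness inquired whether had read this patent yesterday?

A

In B, the wh-phrase is extracted from inside a wh-island (introduced by "whether"), which blocks movement.
In A, the extraction path crosses only that-complement boundaries, which are transparent.
So A is grammatical.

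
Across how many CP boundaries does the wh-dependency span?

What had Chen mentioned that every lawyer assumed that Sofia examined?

"what" is extracted from the object of "examined".
Boundaries crossed, outermost first: [that], [that] — 2 in total.

2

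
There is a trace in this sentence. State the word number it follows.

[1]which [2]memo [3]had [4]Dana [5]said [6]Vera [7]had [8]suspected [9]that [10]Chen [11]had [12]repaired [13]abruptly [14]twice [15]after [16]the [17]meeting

12

The displaced element is "which memo" (word 2).
It is linked across 2 clause boundaries (Ø → that).
It functions as the direct object of "repaired", so the gap sits immediately after word 12 ("repaired").
Base order: Dana had said Vera had suspected that Chen had repaired which memo abruptly twice after the meeting.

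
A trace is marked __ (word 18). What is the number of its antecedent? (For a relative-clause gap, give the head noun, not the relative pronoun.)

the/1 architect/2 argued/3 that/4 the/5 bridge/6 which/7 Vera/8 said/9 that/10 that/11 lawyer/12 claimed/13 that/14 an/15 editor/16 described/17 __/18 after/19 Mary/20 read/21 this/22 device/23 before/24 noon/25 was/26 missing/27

6

The gap at 18 is the object of "described", inside a relative clause.
The relative pronoun is "which" (word 7); it is bound by the head noun immediately before it.
Its filler is the head noun "bridge", at word 6.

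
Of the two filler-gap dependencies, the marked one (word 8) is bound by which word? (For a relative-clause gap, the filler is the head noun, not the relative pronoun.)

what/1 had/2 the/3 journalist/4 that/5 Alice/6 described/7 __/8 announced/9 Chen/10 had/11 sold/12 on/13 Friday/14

4

The marked gap is inside the relative clause, the direct object of "described".
Its filler is the head noun "journalist" (via "that"), at word 4.
(The other dependency links word 1 to a gap after word 12.)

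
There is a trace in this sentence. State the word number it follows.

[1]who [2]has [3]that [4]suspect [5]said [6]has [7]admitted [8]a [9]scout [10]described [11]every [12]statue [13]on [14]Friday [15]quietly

5

The displaced element is "who" (word 1).
It is linked across 1 clause boundary (Ø).
It functions as the subject of "admitted", so the gap sits immediately after word 5 ("said").
Base order: That suspect has said that who has admitted a scout described every statue on Friday quietly.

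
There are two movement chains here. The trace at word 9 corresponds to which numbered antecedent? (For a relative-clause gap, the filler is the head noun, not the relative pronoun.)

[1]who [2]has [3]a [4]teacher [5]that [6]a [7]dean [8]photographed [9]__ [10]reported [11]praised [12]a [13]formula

4

The marked gap is inside the relative clause, the direct object of "photographed".
Its filler is the head noun "teacher" (via "that"), at word 4.
(The other dependency links word 1 to a gap after word 10.)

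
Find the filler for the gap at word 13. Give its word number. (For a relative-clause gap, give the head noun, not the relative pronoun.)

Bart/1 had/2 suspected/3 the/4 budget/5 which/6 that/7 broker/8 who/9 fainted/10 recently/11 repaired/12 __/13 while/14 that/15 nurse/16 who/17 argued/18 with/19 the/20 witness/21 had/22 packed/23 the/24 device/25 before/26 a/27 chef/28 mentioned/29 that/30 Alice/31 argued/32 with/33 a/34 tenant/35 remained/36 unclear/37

The gap at 13 is the object of "repaired", inside a relative clause.
The relative pronoun is "which" (word 6); it is bound by the head noun immediately before it.
Its filler is the head noun "budget", at word 5.

5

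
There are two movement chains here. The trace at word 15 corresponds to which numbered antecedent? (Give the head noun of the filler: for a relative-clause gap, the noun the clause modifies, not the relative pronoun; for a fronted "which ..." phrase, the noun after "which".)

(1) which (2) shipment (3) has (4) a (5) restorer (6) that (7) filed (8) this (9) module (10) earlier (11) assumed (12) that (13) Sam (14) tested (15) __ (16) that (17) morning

2

The marked gap is the direct object of "tested".
Its filler is the fronted wh-phrase "which shipment", at word 2.
(The other dependency links word 5 to a gap after word 6.)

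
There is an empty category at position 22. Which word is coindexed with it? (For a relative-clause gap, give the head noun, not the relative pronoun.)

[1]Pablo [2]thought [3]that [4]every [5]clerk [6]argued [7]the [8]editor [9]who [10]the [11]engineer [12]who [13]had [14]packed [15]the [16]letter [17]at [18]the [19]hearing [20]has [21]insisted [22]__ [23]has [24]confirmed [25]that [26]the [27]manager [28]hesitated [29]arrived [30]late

8

The gap at 22 is the subject of "confirmed", inside a relative clause.
The relative pronoun is "who" (word 9); it is bound by the head noun immediately before it.
Its filler is the head noun "editor", at word 8.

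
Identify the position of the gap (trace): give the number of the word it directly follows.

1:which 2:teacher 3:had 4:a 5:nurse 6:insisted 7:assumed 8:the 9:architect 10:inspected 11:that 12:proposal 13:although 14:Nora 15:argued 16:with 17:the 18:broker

The displaced element is "which teacher" (word 2).
It is linked across 1 clause boundary (Ø).
It functions as the subject of "assumed", so the gap sits immediately after word 6 ("insisted").
Base order: A nurse had insisted which teacher assumed the architect inspected that proposal although Nora argued with the broker.

6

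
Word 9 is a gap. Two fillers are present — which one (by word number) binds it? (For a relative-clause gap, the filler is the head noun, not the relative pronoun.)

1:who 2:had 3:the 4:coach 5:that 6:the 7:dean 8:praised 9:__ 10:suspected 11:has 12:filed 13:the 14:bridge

4

The marked gap is inside the relative clause, the direct object of "praised".
Its filler is the head noun "coach" (via "that"), at word 4.
(The other dependency links word 1 to a gap after word 10.)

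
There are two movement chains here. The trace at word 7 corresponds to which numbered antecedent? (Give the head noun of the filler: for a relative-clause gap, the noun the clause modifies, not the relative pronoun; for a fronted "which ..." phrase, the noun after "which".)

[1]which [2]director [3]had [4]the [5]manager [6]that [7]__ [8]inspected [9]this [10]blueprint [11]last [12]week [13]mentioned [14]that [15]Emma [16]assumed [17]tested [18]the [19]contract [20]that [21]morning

The marked gap is inside the relative clause, the subject of "inspected".
Its filler is the head noun "manager" (via "that"), at word 5.
(The other dependency links word 2 to a gap after word 16.)

5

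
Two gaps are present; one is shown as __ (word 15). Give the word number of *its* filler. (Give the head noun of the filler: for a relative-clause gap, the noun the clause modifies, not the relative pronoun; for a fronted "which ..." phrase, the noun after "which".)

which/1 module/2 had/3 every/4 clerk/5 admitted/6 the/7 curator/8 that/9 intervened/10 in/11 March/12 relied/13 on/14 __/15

2

The marked gap is the object of the preposition "on" of "relied".
Its filler is the fronted wh-phrase "which module", at word 2.
(The other dependency links word 8 to a gap after word 9.)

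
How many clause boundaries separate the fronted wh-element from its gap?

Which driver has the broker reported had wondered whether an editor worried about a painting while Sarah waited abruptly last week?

"which driver" is extracted from the subject of "wondered".
Boundaries crossed, outermost first: [Ø] — 1 in total.

1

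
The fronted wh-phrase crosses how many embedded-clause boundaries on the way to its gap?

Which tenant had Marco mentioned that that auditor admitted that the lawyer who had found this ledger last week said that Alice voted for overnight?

"which tenant" is extracted from the PP object of "voted".
Boundaries crossed, outermost first: [that], [that], [that] — 3 in total.

3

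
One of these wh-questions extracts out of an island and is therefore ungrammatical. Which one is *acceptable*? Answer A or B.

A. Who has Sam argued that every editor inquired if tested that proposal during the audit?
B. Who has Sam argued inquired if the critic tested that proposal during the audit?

In A, the wh-phrase is extracted from inside a wh-island (introduced by "if"), which blocks movement.
In B, the extraction path crosses only that-complement boundaries, which are transparent.
So B is grammatical.

B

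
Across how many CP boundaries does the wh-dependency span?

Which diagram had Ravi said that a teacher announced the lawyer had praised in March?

"which diagram" is extracted from the object of "praised".
Boundaries crossed, outermost first: [that], [Ø] — 2 in total.

2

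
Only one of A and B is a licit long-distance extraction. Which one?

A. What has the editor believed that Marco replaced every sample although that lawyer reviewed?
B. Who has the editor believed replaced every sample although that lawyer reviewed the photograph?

B

In A, the wh-phrase is extracted from inside an adjunct island (introduced by "although"), which blocks movement.
In B, the extraction path crosses only that-complement boundaries, which are transparent.
So B is grammatical.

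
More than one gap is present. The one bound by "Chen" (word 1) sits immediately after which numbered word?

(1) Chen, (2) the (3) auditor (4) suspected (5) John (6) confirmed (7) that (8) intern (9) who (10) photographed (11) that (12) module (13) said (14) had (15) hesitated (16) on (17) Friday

13

The displaced element is "Chen" (word 1).
It is linked across 3 clause boundaries (Ø → Ø → Ø).
It functions as the subject of "hesitated", so the gap sits immediately after word 13 ("said").
Base order: The auditor suspected John confirmed that intern who photographed that module said that Chen had hesitated on Friday.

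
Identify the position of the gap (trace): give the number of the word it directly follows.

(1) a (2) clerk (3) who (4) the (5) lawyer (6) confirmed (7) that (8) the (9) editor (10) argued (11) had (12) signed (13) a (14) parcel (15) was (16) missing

The displaced element is "a clerk" (word 2).
It is linked across 2 clause boundaries (that → Ø).
It functions as the subject of "signed", so the gap sits immediately after word 10 ("argued").
Base order: The lawyer confirmed that the editor argued a clerk had signed a parcel.

10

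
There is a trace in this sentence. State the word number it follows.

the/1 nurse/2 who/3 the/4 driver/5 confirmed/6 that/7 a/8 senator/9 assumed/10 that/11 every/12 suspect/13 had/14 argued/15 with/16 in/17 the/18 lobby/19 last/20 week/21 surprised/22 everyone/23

16

The displaced element is "the nurse" (word 2).
It is linked across 2 clause boundaries (that → that).
It functions as the object of the preposition "with" of "argued", so the gap sits immediately after word 16 ("with").
Base order: The driver confirmed that a senator assumed that every suspect had argued with the nurse in the lobby last week.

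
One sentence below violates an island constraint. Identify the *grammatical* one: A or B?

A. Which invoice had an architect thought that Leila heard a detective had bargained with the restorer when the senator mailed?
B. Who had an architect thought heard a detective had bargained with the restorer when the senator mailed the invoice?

B

In A, the wh-phrase is extracted from inside an adjunct island (introduced by "when"), which blocks movement.
In B, the extraction path crosses only that-complement boundaries, which are transparent.
So B is grammatical.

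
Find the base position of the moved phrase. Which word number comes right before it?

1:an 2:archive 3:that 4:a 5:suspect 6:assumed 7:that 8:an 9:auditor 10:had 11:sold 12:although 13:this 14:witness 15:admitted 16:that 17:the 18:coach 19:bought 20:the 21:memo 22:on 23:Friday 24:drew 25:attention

11

The displaced element is "an archive" (word 2).
It is linked across 1 clause boundary (that).
It functions as the direct object of "sold", so the gap sits immediately after word 11 ("sold").
Base order: A suspect assumed that an auditor had sold an archive although this witness admitted that the coach bought the memo on Friday.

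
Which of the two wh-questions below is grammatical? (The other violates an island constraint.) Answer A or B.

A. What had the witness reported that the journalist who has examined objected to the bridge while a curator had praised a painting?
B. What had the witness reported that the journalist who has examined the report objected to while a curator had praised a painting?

In A, the wh-phrase is extracted from inside a complex-NP island (relative clause) (introduced by "who"), which blocks movement.
In B, the extraction path crosses only that-complement boundaries, which are transparent.
So B is grammatical.

B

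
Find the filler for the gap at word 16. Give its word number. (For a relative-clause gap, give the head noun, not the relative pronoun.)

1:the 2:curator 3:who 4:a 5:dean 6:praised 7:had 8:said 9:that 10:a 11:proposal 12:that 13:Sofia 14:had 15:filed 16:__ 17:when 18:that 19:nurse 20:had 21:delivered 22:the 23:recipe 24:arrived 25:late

11

The gap at 16 is the object of "filed", inside a relative clause.
The relative pronoun is "that" (word 12); it is bound by the head noun immediately before it.
Its filler is the head noun "proposal", at word 11.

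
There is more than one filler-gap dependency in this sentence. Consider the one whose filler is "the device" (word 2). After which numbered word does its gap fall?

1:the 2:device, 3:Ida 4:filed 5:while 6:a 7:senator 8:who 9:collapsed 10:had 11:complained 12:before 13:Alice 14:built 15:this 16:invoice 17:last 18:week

The displaced element is "the device" (word 2).
It functions as the direct object of "filed", so the gap sits immediately after word 4 ("filed").
Base order: Ida filed the device while a senator who collapsed had complained before Alice built this invoice last week.

4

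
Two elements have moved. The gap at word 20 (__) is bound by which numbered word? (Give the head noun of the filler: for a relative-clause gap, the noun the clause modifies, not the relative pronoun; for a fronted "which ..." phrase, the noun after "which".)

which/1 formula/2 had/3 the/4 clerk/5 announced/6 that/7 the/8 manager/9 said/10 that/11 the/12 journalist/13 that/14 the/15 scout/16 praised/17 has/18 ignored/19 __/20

The marked gap is the direct object of "ignored".
Its filler is the fronted wh-phrase "which formula", at word 2.
(The other dependency links word 13 to a gap after word 17.)

2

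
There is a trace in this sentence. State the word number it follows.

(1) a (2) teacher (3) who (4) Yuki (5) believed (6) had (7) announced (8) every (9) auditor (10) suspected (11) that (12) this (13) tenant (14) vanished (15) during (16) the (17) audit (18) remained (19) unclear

5

The displaced element is "a teacher" (word 2).
It is linked across 1 clause boundary (Ø).
It functions as the subject of "announced", so the gap sits immediately after word 5 ("believed").
Base order: Yuki believed that a teacher had announced every auditor suspected that this tenant vanished during the audit.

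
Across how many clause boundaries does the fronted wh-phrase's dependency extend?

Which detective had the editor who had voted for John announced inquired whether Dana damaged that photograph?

"which detective" is extracted from the subject of "inquired".
Boundaries crossed, outermost first: [Ø] — 1 in total.

1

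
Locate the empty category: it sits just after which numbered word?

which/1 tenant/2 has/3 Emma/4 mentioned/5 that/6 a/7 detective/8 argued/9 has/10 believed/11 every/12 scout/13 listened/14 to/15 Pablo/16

9

The displaced element is "which tenant" (word 2).
It is linked across 2 clause boundaries (that → Ø).
It functions as the subject of "believed", so the gap sits immediately after word 9 ("argued").
Base order: Emma has mentioned that a detective argued that which tenant has believed every scout listened to Pablo.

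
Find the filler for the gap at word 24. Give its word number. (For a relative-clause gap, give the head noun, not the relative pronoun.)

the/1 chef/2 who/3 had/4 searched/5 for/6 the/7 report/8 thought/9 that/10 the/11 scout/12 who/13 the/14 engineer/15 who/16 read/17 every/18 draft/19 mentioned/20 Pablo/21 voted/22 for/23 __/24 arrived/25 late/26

12

The gap at 24 is the prepositional object of "voted", inside a relative clause.
The relative pronoun is "who" (word 13); it is bound by the head noun immediately before it.
Its filler is the head noun "scout", at word 12.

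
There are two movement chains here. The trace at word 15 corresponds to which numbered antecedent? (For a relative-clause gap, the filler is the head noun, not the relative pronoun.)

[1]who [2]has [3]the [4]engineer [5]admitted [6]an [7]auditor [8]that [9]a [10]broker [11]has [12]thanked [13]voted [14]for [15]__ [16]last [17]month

The marked gap is the object of the preposition "for" of "voted".
Its filler is the fronted wh-phrase "who", at word 1.
(The other dependency links word 7 to a gap after word 12.)

1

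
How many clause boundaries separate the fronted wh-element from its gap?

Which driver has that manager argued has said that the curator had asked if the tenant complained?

1

"which driver" is extracted from the subject of "said".
Boundaries crossed, outermost first: [Ø] — 1 in total.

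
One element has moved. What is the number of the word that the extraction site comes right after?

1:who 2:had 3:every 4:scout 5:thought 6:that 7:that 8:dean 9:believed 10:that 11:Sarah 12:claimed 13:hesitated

The displaced element is "who" (word 1).
It is linked across 3 clause boundaries (that → that → Ø).
It functions as the subject of "hesitated", so the gap sits immediately after word 12 ("claimed").
Base order: Every scout had thought that that dean believed that Sarah claimed that who hesitated.

12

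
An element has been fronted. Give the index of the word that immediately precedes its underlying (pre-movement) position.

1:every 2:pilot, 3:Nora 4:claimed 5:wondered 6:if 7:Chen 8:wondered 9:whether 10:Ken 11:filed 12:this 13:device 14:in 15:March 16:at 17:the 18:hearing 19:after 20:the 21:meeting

The displaced element is "every pilot" (word 2).
It is linked across 1 clause boundary (Ø).
It functions as the subject of "wondered", so the gap sits immediately after word 4 ("claimed").
Base order: Nora claimed that every pilot wondered if Chen wondered whether Ken filed this device in March at the hearing after the meeting.

4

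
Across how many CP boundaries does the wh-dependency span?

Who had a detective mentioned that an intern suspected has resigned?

2

"who" is extracted from the subject of "resigned".
Boundaries crossed, outermost first: [that], [Ø] — 2 in total.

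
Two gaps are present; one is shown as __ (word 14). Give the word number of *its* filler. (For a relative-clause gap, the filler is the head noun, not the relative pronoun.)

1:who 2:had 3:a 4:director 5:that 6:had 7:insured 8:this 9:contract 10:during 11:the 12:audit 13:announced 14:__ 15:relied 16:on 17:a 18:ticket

The marked gap is the subject of "relied".
Its filler is the fronted wh-phrase "who", at word 1.
(The other dependency links word 4 to a gap after word 5.)

1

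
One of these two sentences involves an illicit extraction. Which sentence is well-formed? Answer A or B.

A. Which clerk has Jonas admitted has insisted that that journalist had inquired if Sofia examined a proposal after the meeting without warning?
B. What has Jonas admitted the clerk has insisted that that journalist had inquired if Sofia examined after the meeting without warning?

A

In B, the wh-phrase is extracted from inside a wh-island (introduced by "if"), which blocks movement.
In A, the extraction path crosses only that-complement boundaries, which are transparent.
So A is grammatical.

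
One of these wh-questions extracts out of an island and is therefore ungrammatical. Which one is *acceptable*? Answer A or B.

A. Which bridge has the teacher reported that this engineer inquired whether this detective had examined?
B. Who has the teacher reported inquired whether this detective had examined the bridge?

B

In A, the wh-phrase is extracted from inside a wh-island (introduced by "whether"), which blocks movement.
In B, the extraction path crosses only that-complement boundaries, which are transparent.
So B is grammatical.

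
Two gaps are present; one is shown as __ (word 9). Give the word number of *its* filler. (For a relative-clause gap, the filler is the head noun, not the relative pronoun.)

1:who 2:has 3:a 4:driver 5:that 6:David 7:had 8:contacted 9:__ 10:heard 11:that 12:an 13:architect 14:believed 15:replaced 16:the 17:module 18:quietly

4

The marked gap is inside the relative clause, the direct object of "contacted".
Its filler is the head noun "driver" (via "that"), at word 4.
(The other dependency links word 1 to a gap after word 14.)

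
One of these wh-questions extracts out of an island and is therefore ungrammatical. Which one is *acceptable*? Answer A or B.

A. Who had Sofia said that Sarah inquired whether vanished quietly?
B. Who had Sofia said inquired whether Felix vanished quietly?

In A, the wh-phrase is extracted from inside a wh-island (introduced by "whether"), which blocks movement.
In B, the extraction path crosses only that-complement boundaries, which are transparent.
So B is grammatical.

B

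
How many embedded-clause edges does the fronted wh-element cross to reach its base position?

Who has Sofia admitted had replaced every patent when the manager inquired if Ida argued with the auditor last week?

"who" is extracted from the subject of "replaced".
Boundaries crossed, outermost first: [Ø] — 1 in total.

1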